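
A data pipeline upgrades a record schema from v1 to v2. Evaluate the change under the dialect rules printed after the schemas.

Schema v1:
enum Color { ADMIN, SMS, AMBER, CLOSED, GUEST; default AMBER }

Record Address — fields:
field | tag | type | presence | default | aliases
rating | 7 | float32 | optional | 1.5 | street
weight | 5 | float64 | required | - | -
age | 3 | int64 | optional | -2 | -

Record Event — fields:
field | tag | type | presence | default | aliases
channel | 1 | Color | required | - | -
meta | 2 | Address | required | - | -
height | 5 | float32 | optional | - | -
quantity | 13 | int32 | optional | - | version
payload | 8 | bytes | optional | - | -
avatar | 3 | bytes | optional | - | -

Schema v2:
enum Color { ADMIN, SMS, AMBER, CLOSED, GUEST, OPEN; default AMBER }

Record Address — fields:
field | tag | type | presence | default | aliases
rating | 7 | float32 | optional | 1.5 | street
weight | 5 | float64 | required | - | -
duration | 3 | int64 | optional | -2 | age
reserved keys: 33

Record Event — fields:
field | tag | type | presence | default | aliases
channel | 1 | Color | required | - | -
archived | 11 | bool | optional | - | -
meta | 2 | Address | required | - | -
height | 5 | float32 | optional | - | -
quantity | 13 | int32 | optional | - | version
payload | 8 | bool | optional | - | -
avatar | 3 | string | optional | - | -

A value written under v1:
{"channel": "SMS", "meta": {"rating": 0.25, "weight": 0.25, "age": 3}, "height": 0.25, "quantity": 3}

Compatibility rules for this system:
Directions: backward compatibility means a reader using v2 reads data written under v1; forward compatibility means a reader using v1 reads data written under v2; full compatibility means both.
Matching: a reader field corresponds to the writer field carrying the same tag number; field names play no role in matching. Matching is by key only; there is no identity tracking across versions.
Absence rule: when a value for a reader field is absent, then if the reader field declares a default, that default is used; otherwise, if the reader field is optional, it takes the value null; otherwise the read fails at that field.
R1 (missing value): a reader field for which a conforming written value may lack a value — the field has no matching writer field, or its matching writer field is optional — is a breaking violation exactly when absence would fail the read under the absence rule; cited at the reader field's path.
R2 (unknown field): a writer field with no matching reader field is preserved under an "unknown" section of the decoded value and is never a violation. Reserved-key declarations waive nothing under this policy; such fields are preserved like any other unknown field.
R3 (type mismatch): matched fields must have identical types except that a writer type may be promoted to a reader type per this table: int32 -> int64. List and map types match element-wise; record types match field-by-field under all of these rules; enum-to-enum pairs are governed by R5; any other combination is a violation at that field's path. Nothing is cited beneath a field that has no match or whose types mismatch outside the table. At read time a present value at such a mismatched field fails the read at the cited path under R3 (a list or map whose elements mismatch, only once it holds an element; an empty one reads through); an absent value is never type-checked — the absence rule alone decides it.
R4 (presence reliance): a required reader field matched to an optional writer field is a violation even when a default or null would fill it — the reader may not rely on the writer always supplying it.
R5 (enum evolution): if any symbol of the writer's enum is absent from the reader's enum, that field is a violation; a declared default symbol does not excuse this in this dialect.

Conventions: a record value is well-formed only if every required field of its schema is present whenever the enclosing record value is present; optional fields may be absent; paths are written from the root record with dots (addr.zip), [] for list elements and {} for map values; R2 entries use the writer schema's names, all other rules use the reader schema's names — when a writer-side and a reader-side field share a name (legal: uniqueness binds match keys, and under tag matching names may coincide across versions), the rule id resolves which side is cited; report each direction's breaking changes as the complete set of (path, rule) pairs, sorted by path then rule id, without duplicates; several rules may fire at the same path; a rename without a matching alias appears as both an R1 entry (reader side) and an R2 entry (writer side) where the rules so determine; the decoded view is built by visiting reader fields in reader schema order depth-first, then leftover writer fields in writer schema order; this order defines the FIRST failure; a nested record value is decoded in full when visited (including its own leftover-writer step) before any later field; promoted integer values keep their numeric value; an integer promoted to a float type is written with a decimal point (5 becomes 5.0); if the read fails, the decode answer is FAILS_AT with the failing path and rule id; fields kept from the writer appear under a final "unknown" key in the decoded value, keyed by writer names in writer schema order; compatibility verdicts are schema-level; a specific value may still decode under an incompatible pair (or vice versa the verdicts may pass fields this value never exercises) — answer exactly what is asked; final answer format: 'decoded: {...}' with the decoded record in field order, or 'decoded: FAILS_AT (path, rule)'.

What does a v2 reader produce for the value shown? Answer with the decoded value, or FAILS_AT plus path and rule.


decoded: {"channel": "SMS", "archived": null, "meta": {"rating": 0.25, "weight": 0.25, "duration": 3}, "height": 0.25, "quantity": 3, "payload": null, "avatar": null}

arrows below run writer -> reader for Event
decode walk for Event under reader schema v2:
  channel := "SMS"
  archived := null (absent, optional -> null)
  meta.rating := 0.25
  meta.weight := 0.25
  meta.duration := 3 (from writer age)
  height := 0.25
  quantity := 3
  payload := null (absent, optional -> null)
  avatar := null (absent, optional -> null)
  => decoded: {"channel": "SMS", "archived": null, "meta": {"rating": 0.25, "weight": 0.25, "duration": 3}, "height": 0.25, "quantity": 3, "payload": null, "avatar": null}
diffs on Event not affecting the asked answer:
  field payload in record Event: type bytes changed to bool -> affects the rule determinations only; this particular Event value decodes identically
  enum Color (field channel in record Event): symbol OPEN added -> affects the rule determinations only; this particular Event value decodes identically
  field avatar in record Event: type bytes changed to string -> affects the rule determinations only; this particular Event value decodes identically


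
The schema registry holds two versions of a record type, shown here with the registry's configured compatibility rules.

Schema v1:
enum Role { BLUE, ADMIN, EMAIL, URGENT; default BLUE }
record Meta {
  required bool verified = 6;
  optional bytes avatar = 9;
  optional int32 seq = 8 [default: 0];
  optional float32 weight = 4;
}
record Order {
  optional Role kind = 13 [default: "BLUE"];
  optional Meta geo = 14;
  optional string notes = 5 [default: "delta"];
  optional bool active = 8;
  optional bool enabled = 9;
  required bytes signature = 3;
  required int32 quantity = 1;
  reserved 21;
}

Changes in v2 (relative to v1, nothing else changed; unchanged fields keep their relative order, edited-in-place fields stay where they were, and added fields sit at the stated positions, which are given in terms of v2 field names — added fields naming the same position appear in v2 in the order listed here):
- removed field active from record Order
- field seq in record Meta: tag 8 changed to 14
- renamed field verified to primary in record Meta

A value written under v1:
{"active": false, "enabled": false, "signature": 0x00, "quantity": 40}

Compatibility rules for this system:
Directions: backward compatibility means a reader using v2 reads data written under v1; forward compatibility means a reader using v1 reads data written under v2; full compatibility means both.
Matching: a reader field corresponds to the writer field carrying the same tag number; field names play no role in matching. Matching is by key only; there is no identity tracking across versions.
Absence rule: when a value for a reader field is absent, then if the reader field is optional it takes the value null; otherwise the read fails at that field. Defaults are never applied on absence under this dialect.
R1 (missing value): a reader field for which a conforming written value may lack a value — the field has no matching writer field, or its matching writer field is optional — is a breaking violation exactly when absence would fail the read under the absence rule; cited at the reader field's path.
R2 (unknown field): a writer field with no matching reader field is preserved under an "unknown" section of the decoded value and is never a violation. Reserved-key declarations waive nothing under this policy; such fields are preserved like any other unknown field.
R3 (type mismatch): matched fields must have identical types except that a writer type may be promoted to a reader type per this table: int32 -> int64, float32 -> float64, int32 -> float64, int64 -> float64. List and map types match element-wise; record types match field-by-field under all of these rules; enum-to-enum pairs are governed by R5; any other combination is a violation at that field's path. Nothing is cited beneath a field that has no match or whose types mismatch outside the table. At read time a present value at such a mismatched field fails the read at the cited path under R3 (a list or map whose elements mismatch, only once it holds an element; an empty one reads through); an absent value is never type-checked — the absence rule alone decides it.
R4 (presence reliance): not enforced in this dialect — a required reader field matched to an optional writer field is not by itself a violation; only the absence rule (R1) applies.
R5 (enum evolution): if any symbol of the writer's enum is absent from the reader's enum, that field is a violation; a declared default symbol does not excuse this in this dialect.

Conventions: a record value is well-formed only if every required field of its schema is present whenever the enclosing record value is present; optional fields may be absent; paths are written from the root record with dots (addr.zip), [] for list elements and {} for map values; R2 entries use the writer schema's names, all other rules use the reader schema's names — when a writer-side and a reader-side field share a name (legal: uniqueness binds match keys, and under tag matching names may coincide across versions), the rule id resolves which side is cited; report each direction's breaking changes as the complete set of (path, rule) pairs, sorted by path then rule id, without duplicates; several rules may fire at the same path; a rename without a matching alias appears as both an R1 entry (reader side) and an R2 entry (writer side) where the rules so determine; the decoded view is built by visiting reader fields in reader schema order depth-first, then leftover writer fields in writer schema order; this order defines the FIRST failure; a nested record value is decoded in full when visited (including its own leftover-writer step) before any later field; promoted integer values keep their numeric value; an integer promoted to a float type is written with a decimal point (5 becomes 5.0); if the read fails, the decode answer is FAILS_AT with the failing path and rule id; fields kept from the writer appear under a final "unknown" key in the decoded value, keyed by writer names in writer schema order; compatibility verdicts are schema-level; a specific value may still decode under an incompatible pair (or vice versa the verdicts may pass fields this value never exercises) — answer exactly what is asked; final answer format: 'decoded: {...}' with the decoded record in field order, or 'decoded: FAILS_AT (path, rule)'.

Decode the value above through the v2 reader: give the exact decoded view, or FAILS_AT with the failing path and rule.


arrows below run writer -> reader for Order
decode (reader v2):
  kind := null (not supplied -> null)
  geo := null (not supplied -> null)
  notes := null (not supplied -> null)
  enabled := false
  signature := 0x00
  quantity := 40
  writer active: kept under "unknown"
  => decoded: {"kind": null, "geo": null, "notes": null, "enabled": false, "signature": 0x00, "quantity": 40, "unknown": {"active": false}}
the other Order changes do not affect what is asked:
  field seq in record Meta: tag 8 changed to 14 -> triggers nothing under the printed rules; the Order answer is the same either way
  renamed field verified to primary in record Meta -> triggers nothing under the printed rules; the Order answer is the same either way

decoded: {"kind": null, "geo": null, "notes": null, "enabled": false, "signature": 0x00, "quantity": 40, "unknown": {"active": false}}


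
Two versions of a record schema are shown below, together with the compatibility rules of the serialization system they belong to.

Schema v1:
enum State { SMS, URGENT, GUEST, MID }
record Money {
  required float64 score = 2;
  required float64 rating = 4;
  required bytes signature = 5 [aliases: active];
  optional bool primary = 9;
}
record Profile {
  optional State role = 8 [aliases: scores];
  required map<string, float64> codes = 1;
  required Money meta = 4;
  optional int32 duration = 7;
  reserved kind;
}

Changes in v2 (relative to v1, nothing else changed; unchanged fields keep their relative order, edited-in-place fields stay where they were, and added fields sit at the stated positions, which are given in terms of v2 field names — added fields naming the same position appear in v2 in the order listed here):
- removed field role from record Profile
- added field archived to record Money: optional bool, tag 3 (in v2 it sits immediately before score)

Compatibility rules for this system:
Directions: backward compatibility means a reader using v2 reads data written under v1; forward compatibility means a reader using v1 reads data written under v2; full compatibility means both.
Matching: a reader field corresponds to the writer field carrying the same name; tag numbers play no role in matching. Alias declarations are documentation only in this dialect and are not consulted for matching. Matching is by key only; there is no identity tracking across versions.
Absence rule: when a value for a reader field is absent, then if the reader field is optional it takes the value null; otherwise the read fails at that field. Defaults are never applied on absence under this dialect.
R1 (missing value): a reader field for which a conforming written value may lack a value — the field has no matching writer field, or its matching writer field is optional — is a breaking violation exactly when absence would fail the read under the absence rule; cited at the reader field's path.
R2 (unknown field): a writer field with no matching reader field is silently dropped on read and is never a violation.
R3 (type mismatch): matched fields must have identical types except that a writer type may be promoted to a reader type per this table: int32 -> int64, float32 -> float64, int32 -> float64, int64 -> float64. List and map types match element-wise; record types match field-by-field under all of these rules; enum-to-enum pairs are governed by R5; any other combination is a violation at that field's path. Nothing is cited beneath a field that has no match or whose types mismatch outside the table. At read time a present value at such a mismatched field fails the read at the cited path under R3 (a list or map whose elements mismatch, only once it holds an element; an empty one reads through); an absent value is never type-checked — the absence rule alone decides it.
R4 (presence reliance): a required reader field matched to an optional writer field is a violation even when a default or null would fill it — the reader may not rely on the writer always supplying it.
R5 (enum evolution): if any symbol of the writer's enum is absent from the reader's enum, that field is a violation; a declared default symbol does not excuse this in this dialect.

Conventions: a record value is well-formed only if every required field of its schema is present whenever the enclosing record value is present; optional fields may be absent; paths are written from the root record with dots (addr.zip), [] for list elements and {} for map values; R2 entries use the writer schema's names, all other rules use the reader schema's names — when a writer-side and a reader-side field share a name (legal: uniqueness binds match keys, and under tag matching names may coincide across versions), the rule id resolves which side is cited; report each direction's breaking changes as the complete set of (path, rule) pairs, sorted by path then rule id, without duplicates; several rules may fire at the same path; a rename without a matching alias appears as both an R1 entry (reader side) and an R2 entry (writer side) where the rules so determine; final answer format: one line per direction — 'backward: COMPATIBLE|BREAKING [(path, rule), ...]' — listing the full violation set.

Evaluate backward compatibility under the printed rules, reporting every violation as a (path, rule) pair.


backward: COMPATIBLE []

the writer's type comes first in each Profile pair
backward on Profile — v2 reading data written by v1:
  writer required, map<string, float64> -> map<string, float64>: reader codes maps from writer codes
  writer required, Money -> Money: reader meta maps from writer meta
  writer optional, int32 -> int32: reader duration maps from writer duration
  writer field role has no reader counterpart
  no writer field matches reader meta.archived
  writer required, float64 -> float64: reader meta.score maps from writer meta.score
  writer required, float64 -> float64: reader meta.rating maps from writer meta.rating
  writer required, bytes -> bytes: reader meta.signature maps from writer meta.signature
  writer optional, bool -> bool: reader meta.primary maps from writer meta.primary
  => no violations; backward on Profile: COMPATIBLE
diffs on Profile not affecting the asked answer:
  removed field role from record Profile -> triggers nothing under Profile's printed rules — same verdict
  added field archived to record Money: optional bool, tag 3 (in v2 it sits immediately before score) -> triggers nothing under Profile's printed rules — same verdict


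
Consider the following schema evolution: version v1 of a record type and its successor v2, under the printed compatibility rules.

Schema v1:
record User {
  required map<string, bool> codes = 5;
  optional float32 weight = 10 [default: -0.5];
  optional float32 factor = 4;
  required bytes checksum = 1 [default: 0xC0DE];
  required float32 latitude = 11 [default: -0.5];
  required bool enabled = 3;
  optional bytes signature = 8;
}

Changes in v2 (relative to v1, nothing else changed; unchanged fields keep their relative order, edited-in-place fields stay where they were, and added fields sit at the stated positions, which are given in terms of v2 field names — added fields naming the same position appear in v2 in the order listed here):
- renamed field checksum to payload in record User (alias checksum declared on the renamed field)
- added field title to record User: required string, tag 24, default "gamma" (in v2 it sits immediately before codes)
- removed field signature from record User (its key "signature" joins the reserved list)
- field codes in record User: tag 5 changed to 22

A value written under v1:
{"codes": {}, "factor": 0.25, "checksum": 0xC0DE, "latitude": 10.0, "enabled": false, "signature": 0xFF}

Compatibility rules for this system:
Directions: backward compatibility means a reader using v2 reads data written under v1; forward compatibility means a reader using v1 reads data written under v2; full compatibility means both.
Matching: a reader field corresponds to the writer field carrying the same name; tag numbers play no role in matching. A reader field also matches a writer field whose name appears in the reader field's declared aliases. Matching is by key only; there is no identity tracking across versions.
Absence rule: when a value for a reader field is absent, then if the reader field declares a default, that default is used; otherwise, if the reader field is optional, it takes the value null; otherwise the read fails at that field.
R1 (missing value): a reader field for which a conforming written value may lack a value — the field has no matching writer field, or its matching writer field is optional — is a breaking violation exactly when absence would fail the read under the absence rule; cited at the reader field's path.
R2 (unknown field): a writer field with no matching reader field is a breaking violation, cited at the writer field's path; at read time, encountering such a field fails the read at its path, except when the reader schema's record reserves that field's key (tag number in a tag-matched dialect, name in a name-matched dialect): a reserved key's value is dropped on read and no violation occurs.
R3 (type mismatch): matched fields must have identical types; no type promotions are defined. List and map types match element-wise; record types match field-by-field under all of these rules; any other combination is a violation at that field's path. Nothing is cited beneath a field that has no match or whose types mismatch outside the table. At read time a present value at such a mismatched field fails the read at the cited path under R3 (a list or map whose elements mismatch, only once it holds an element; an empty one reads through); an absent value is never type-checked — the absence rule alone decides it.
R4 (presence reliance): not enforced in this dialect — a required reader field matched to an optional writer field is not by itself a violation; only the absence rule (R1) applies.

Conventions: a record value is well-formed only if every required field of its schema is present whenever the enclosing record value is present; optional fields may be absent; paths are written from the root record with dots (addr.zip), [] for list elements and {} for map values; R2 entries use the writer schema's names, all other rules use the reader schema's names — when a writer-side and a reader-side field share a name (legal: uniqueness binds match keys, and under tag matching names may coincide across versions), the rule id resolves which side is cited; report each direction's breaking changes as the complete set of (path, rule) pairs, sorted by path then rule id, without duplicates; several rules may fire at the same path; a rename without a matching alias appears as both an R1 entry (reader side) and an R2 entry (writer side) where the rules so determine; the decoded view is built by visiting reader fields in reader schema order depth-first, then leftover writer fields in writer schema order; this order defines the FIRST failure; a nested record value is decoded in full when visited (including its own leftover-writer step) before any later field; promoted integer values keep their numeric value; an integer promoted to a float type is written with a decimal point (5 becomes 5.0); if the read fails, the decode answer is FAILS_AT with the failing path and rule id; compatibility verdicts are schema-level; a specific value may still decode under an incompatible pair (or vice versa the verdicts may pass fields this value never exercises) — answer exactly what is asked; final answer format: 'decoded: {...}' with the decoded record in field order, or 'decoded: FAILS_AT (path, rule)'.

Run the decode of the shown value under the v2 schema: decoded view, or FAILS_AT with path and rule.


arrows below run writer -> reader for User
migrating the User value to v2:
  title := "gamma" (absent -> default)
  codes := {}
  weight := -0.5 (absent -> default)
  factor := 0.25
  payload := 0xC0DE (from writer checksum)
  latitude := 10.0
  enabled := false
  writer signature: reserved -> dropped
  => decoded: {"title": "gamma", "codes": {}, "weight": -0.5, "factor": 0.25, "payload": 0xC0DE, "latitude": 10.0, "enabled": false}
ruling out the remaining User differences:
  field codes in record User: tag 5 changed to 22 -> triggers nothing under the printed rules; the User answer is the same either way

decoded: {"title": "gamma", "codes": {}, "weight": -0.5, "factor": 0.25, "payload": 0xC0DE, "latitude": 10.0, "enabled": false}


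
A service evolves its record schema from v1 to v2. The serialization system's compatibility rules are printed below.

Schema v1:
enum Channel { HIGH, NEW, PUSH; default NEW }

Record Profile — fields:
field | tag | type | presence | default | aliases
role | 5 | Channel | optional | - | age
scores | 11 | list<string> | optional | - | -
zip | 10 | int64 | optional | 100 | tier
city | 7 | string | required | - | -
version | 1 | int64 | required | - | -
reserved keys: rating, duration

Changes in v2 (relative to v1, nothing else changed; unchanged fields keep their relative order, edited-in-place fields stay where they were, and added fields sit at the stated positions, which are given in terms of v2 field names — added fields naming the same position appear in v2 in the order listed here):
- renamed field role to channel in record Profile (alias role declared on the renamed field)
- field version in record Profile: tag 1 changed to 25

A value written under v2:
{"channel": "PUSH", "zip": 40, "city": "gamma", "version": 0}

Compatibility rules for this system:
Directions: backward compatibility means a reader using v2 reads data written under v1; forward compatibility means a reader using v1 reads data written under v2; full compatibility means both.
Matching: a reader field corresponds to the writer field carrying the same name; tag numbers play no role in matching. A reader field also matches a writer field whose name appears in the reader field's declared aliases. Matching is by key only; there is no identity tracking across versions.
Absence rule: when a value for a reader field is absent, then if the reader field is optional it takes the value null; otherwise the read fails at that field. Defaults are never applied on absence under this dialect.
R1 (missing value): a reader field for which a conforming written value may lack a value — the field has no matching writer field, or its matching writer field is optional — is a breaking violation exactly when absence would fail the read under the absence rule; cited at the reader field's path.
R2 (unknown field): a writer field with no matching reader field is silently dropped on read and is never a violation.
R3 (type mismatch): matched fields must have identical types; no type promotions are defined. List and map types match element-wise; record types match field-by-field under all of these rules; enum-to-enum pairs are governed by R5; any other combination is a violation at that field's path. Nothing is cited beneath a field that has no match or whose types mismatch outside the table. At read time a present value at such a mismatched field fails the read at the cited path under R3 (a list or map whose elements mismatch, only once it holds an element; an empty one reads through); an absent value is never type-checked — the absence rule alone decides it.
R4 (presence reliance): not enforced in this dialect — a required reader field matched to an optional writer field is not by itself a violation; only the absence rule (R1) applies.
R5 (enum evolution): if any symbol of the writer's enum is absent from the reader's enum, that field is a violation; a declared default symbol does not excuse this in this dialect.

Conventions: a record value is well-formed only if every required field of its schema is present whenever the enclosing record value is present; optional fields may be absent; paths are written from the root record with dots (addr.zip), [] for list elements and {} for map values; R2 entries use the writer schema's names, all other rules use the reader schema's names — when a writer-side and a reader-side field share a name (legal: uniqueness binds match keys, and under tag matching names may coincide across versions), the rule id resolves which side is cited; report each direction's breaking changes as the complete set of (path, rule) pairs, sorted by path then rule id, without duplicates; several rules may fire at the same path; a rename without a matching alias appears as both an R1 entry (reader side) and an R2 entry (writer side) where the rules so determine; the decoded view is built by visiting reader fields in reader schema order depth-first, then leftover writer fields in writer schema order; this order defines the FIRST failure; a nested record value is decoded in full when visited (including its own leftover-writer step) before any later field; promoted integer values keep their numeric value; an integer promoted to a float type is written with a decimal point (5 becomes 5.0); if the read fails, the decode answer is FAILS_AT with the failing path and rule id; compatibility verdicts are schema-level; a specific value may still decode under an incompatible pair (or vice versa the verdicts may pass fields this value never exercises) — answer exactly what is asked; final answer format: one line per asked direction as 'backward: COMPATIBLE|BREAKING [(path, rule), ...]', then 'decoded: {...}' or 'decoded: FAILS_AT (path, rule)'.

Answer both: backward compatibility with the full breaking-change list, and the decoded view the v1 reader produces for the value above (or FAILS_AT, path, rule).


arrows below run writer -> reader for Profile
backward analysis of Profile with v2 as reader and v1 as writer:
  Channel -> Channel, writer optional: channel aligns to role
  list<string> -> list<string>, writer optional: scores aligns to scores
  int64 -> int64, writer optional: zip aligns to zip
  string -> string, writer required: city aligns to city
  int64 -> int64, writer required: version aligns to version
  => no violations; backward on Profile: COMPATIBLE
migrating the Profile value to v1:
  role := null (absent, optional -> null)
  scores := null (absent, optional -> null)
  zip := 40
  city := "gamma"
  version := 0
  writer channel: unknown -> dropped
  => decoded: {"role": null, "scores": null, "zip": 40, "city": "gamma", "version": 0}
ruling out the remaining Profile differences:
  field version in record Profile: tag 1 changed to 25 -> no rule fires on it in Profile's dialect; the asked verdict holds

backward: COMPATIBLE []; decoded: {"role": null, "scores": null, "zip": 40, "city": "gamma", "version": 0}


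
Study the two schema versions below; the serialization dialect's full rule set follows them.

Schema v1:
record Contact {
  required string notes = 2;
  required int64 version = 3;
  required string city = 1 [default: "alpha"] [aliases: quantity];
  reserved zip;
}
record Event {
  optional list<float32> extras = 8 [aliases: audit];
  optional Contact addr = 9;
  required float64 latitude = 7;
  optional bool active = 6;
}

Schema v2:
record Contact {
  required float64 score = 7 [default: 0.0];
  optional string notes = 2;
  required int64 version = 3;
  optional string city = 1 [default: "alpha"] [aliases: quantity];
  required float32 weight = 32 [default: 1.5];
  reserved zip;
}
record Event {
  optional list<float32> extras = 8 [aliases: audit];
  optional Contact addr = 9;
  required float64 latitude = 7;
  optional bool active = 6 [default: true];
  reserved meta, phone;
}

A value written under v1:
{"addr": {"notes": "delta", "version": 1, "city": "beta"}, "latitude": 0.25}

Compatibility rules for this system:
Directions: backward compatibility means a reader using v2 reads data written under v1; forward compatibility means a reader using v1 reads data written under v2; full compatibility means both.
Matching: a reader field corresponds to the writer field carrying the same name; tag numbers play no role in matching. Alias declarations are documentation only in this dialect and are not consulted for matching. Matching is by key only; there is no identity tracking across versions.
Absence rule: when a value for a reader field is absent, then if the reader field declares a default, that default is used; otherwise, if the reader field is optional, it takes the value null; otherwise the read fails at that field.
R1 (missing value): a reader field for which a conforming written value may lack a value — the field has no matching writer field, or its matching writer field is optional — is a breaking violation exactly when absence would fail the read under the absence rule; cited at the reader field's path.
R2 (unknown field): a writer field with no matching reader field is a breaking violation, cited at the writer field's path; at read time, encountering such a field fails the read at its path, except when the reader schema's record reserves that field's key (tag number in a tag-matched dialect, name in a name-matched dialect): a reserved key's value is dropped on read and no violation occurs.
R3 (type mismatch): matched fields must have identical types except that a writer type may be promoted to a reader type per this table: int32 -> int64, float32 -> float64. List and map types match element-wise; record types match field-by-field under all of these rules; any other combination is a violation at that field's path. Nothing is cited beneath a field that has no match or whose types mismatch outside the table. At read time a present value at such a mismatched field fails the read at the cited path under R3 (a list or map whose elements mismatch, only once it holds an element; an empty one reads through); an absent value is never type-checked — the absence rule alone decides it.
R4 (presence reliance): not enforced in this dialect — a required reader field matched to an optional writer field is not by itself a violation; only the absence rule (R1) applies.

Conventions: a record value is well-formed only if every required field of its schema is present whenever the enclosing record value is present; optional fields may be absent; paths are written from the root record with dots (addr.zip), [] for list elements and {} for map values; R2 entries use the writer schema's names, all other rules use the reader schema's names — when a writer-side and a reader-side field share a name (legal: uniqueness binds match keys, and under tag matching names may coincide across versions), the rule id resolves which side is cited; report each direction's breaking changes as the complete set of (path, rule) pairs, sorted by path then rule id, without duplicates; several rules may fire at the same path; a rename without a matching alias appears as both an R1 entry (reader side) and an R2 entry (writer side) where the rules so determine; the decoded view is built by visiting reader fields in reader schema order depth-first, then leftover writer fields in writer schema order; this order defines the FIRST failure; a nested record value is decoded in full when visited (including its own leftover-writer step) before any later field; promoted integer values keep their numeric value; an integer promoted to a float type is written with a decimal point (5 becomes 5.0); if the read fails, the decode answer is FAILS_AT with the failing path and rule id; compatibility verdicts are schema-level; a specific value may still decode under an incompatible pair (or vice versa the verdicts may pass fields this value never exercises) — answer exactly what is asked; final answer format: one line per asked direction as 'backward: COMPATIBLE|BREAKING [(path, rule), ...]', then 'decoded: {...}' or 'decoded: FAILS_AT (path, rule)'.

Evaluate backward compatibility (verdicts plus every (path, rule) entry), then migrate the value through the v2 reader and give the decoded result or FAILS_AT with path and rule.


backward: COMPATIBLE []; decoded: {"extras": null, "addr": {"score": 0.0, "notes": "delta", "version": 1, "city": "beta", "weight": 1.5}, "latitude": 0.25, "active": true}

each type pair in Event: writer, then reader
backward analysis of Event with v2 as reader and v1 as writer:
  writer optional, list<float32> -> list<float32>: reader extras maps from writer extras
  writer optional, Contact -> Contact: reader addr maps from writer addr
  writer required, float64 -> float64: reader latitude maps from writer latitude
  writer optional, bool -> bool: reader active maps from writer active
  no writer field matches reader addr.score
  writer required, string -> string: reader addr.notes maps from writer addr.notes
  writer required, int64 -> int64: reader addr.version maps from writer addr.version
  writer required, string -> string: reader addr.city maps from writer addr.city
  no writer field matches reader addr.weight
  => no violations; backward on Event: COMPATIBLE
decoding the Event value with the v2 reader:
  extras := null (absent, optional -> null)
  addr.score := 0.0 (absent -> default)
  addr.notes := "delta"
  addr.version := 1
  addr.city := "beta"
  addr.weight := 1.5 (absent -> default)
  latitude := 0.25
  active := true (absent -> default)
  => decoded: {"extras": null, "addr": {"score": 0.0, "notes": "delta", "version": 1, "city": "beta", "weight": 1.5}, "latitude": 0.25, "active": true}
the rest of the Event diff is inert for this question:
  field city in record Contact: required changed to optional -> no rule fires on it in Event's dialect; the asked verdict holds
  field notes in record Contact: required changed to optional -> matters only for Event's forward compatibility — outside the asked direction


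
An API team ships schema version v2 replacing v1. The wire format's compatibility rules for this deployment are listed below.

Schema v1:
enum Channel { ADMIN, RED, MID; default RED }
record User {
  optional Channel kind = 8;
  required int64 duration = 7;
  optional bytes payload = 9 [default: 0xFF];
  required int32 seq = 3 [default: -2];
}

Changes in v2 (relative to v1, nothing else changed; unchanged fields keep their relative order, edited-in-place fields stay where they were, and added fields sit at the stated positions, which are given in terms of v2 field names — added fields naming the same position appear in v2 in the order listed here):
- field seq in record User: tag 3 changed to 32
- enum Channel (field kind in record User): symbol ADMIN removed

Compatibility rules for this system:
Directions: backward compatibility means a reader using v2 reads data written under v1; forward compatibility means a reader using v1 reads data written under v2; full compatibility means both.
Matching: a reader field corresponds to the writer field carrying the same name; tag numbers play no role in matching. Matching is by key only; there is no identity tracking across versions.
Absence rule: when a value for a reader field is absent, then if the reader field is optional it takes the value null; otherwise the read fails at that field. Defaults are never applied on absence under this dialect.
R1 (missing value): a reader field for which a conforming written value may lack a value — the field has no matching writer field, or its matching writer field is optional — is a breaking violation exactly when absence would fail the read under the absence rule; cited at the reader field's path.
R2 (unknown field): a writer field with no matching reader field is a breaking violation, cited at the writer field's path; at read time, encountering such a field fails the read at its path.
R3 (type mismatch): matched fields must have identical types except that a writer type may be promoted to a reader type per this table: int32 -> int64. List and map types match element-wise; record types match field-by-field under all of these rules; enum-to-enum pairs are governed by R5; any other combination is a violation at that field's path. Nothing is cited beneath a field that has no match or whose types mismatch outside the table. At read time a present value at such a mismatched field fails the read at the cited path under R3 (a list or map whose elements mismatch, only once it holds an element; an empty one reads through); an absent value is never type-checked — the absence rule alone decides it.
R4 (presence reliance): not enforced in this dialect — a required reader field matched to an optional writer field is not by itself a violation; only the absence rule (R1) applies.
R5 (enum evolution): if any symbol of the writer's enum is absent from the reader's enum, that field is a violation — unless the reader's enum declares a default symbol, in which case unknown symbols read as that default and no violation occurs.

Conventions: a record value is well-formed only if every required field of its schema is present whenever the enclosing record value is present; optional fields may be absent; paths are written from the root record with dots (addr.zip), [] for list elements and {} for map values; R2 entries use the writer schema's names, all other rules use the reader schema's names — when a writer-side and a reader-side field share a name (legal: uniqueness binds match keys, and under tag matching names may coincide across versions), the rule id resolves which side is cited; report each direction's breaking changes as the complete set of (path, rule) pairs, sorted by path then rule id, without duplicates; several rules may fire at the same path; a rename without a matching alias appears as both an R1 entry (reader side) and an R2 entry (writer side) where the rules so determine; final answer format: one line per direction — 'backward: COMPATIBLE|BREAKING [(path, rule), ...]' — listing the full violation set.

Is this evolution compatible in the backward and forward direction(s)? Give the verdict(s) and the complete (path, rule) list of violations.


each type pair in User: writer, then reader
checking backward for User: reader v2 against writer v1:
  kind: paired with writer kind (Channel -> Channel; writer optional)
  duration: paired with writer duration (int64 -> int64; writer required)
  payload: paired with writer payload (bytes -> bytes; writer optional)
  seq: paired with writer seq (int32 -> int32; writer required)
  => backward verdict for User: COMPATIBLE, no violations
checking forward for User: reader v1 against writer v2:
  kind: paired with writer kind (Channel -> Channel; writer optional)
  duration: paired with writer duration (int64 -> int64; writer required)
  payload: paired with writer payload (bytes -> bytes; writer optional)
  seq: paired with writer seq (int32 -> int32; writer required)
  => forward verdict for User: COMPATIBLE, no violations

backward: COMPATIBLE []; forward: COMPATIBLE []
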